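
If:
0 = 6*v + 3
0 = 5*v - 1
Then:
No Solution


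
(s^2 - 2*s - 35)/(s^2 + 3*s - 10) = (s - 7)/(s - 2)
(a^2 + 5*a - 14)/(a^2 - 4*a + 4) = (a + 7)/(a - 2)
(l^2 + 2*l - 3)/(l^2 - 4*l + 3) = (l + 3)/(l - 3)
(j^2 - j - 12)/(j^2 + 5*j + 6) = (j - 4)/(j + 2)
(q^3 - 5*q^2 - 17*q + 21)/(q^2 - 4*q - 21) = q - 1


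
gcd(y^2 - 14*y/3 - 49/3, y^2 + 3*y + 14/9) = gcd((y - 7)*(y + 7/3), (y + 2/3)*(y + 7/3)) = y + 7/3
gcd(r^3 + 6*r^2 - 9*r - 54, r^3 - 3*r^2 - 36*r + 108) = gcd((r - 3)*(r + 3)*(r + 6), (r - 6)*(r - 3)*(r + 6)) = r^2 + 3*r - 18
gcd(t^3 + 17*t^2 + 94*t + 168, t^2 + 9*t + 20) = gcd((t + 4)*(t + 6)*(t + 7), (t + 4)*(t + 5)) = t + 4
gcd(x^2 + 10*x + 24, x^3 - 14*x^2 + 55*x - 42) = 1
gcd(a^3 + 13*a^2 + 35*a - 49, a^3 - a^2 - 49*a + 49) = a^2 + 6*a - 7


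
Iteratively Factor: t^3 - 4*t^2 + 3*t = (t - 1)*(t^2 - 3*t) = (t - 3)*(t - 1)*(t)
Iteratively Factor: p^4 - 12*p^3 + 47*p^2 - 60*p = (p)*(p^3 - 12*p^2 + 47*p - 60) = p*(p - 5)*(p^2 - 7*p + 12) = p*(p - 5)*(p - 4)*(p - 3)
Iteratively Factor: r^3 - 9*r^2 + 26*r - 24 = (r - 3)*(r^2 - 6*r + 8) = (r - 4)*(r - 3)*(r - 2)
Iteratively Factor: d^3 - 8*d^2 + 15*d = (d - 5)*(d^2 - 3*d) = d*(d - 5)*(d - 3)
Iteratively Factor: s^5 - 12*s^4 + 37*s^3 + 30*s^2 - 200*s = (s - 4)*(s^4 - 8*s^3 + 5*s^2 + 50*s) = (s - 5)*(s - 4)*(s^3 - 3*s^2 - 10*s) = (s - 5)^2*(s - 4)*(s^2 + 2*s) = s*(s - 5)^2*(s - 4)*(s + 2)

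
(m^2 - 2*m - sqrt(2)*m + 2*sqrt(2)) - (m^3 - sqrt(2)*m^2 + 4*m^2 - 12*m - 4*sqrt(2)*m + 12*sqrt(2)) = -m^3 - 3*m^2 + sqrt(2)*m^2 + 3*sqrt(2)*m + 10*m - 10*sqrt(2)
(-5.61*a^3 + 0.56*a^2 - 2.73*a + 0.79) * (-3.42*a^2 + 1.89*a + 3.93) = 19.1862*a^5 - 12.5181*a^4 - 11.6523*a^3 - 5.6607*a^2 - 9.2358*a + 3.1047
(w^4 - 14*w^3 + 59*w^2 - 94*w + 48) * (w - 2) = w^5 - 16*w^4 + 87*w^3 - 212*w^2 + 236*w - 96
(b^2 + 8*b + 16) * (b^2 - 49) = b^4 + 8*b^3 - 33*b^2 - 392*b - 784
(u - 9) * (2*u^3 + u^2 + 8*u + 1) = 2*u^4 - 17*u^3 - u^2 - 71*u - 9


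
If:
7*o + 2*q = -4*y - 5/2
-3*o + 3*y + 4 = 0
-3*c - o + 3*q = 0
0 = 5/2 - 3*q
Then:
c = 79/99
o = 7/66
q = 5/6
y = -27/22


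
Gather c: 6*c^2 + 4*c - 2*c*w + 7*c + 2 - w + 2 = 6*c^2 + c*(11 - 2*w) - w + 4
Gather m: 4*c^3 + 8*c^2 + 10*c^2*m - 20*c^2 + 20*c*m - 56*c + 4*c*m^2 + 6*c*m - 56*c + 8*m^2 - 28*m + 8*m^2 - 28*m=4*c^3 - 12*c^2 - 112*c + m^2*(4*c + 16) + m*(10*c^2 + 26*c - 56)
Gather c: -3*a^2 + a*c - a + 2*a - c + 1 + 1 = -3*a^2 + a + c*(a - 1) + 2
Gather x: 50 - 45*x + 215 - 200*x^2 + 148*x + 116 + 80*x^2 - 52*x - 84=-120*x^2 + 51*x + 297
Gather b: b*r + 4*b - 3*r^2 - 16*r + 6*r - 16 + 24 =b*(r + 4) - 3*r^2 - 10*r + 8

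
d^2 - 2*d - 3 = (d - 3)*(d + 1)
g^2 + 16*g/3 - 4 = (g - 2/3)*(g + 6)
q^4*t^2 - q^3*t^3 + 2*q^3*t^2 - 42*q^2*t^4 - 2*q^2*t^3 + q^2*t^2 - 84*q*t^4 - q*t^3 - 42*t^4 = (q - 7*t)*(q + 6*t)*(q*t + t)^2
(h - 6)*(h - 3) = h^2 - 9*h + 18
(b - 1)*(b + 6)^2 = b^3 + 11*b^2 + 24*b - 36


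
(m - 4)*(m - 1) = m^2 - 5*m + 4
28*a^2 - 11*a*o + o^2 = (-7*a + o)*(-4*a + o)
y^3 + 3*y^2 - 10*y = y*(y - 2)*(y + 5)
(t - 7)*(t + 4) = t^2 - 3*t - 28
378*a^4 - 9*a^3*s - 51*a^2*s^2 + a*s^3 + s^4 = (-6*a + s)*(-3*a + s)*(3*a + s)*(7*a + s)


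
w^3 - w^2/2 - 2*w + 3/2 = (w - 1)^2*(w + 3/2)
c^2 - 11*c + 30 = (c - 6)*(c - 5)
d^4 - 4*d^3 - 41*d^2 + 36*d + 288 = (d - 8)*(d - 3)*(d + 3)*(d + 4)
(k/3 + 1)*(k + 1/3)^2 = k^3/3 + 11*k^2/9 + 19*k/27 + 1/9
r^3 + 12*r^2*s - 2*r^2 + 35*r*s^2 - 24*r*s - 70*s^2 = (r - 2)*(r + 5*s)*(r + 7*s)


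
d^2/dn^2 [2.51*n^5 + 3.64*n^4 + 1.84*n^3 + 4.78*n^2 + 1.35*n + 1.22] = 50.2*n^3 + 43.68*n^2 + 11.04*n + 9.56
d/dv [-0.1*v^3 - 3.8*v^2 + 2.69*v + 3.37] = -0.3*v^2 - 7.6*v + 2.69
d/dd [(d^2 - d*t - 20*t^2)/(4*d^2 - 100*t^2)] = t/(4*(d^2 + 10*d*t + 25*t^2))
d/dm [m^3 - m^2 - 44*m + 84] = 3*m^2 - 2*m - 44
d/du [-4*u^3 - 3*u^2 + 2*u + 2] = -12*u^2 - 6*u + 2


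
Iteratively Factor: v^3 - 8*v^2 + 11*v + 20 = (v - 5)*(v^2 - 3*v - 4) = (v - 5)*(v + 1)*(v - 4)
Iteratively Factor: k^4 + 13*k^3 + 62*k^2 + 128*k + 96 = (k + 3)*(k^3 + 10*k^2 + 32*k + 32) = (k + 2)*(k + 3)*(k^2 + 8*k + 16) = (k + 2)*(k + 3)*(k + 4)*(k + 4)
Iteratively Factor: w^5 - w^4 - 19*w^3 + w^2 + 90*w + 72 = (w + 1)*(w^4 - 2*w^3 - 17*w^2 + 18*w + 72) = (w - 4)*(w + 1)*(w^3 + 2*w^2 - 9*w - 18) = (w - 4)*(w + 1)*(w + 2)*(w^2 - 9) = (w - 4)*(w + 1)*(w + 2)*(w + 3)*(w - 3)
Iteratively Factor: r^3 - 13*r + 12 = (r - 3)*(r^2 + 3*r - 4) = (r - 3)*(r + 4)*(r - 1)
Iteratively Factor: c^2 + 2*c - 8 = (c + 4)*(c - 2)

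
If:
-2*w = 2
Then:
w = -1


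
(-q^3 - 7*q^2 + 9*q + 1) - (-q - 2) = -q^3 - 7*q^2 + 10*q + 3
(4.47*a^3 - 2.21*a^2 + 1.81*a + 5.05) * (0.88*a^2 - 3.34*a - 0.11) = 3.9336*a^5 - 16.8746*a^4 + 8.4825*a^3 - 1.3583*a^2 - 17.0661*a - 0.5555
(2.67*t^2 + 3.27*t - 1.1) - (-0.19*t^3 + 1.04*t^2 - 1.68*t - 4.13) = 0.19*t^3 + 1.63*t^2 + 4.95*t + 3.03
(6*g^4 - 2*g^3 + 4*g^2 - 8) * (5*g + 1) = 30*g^5 - 4*g^4 + 18*g^3 + 4*g^2 - 40*g - 8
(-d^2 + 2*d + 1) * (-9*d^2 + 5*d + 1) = 9*d^4 - 23*d^3 + 7*d + 1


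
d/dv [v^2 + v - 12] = 2*v + 1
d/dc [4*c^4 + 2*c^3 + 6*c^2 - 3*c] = 16*c^3 + 6*c^2 + 12*c - 3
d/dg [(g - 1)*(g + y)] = 2*g + y - 1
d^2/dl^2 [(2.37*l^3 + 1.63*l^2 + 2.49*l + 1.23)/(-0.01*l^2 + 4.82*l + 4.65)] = (2.16840434497101e-19*l^5 - 110.499616*l^3 - 319.168368*l^2 - 307.810944*l - 16.138704)/(1.0e-6*l^6 - 0.001446*l^5 + 0.695577*l^4 - 110.635388*l^3 - 323.443305*l^2 - 312.66135*l - 100.544625)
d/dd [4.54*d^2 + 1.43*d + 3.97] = 9.08*d + 1.43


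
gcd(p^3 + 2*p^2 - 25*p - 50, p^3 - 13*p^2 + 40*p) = p - 5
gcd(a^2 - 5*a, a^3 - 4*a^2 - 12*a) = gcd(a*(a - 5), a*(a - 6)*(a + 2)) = a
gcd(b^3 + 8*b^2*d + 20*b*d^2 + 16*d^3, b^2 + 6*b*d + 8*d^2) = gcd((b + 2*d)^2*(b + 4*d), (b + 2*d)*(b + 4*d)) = b^2 + 6*b*d + 8*d^2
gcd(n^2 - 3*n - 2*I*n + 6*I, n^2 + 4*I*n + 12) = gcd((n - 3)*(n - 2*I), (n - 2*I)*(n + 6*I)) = n - 2*I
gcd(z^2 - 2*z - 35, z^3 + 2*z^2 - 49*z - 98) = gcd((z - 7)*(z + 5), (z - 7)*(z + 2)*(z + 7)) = z - 7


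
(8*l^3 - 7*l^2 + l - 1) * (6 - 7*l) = -56*l^4 + 97*l^3 - 49*l^2 + 13*l - 6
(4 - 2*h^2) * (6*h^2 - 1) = -12*h^4 + 26*h^2 - 4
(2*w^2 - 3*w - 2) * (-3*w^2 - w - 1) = -6*w^4 + 7*w^3 + 7*w^2 + 5*w + 2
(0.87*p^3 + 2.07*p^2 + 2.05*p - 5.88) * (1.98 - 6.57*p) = -5.7159*p^4 - 11.8773*p^3 - 9.3699*p^2 + 42.6906*p - 11.6424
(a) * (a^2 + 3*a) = a^3 + 3*a^2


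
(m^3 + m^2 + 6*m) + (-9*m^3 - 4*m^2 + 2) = -8*m^3 - 3*m^2 + 6*m + 2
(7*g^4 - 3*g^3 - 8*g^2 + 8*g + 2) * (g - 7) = 7*g^5 - 52*g^4 + 13*g^3 + 64*g^2 - 54*g - 14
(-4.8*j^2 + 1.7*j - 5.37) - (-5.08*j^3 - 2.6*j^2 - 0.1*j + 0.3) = 5.08*j^3 - 2.2*j^2 + 1.8*j - 5.67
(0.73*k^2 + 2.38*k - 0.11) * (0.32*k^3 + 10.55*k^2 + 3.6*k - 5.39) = 0.2336*k^5 + 8.4631*k^4 + 27.7018*k^3 + 3.4728*k^2 - 13.2242*k + 0.5929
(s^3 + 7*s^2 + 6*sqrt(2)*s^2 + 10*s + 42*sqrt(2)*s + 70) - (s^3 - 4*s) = 7*s^2 + 6*sqrt(2)*s^2 + 14*s + 42*sqrt(2)*s + 70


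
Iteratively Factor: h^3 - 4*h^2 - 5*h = (h)*(h^2 - 4*h - 5) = h*(h + 1)*(h - 5)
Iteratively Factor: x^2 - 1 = (x + 1)*(x - 1)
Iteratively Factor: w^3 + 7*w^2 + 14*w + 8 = (w + 4)*(w^2 + 3*w + 2) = (w + 2)*(w + 4)*(w + 1)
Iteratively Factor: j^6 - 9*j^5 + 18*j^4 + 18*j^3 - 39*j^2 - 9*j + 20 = (j - 5)*(j^5 - 4*j^4 - 2*j^3 + 8*j^2 + j - 4) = (j - 5)*(j + 1)*(j^4 - 5*j^3 + 3*j^2 + 5*j - 4) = (j - 5)*(j - 1)*(j + 1)*(j^3 - 4*j^2 - j + 4) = (j - 5)*(j - 1)*(j + 1)^2*(j^2 - 5*j + 4) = (j - 5)*(j - 1)^2*(j + 1)^2*(j - 4)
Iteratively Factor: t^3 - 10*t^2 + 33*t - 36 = (t - 4)*(t^2 - 6*t + 9) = (t - 4)*(t - 3)*(t - 3)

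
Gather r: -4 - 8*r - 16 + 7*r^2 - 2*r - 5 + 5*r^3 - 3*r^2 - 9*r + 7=5*r^3 + 4*r^2 - 19*r - 18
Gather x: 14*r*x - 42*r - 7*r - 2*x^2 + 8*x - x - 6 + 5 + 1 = -49*r - 2*x^2 + x*(14*r + 7)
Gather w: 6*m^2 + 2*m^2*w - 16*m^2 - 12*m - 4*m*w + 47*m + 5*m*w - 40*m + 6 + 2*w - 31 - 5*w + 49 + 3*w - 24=-10*m^2 - 5*m + w*(2*m^2 + m)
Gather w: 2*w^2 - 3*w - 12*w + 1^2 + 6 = 2*w^2 - 15*w + 7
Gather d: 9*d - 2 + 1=9*d - 1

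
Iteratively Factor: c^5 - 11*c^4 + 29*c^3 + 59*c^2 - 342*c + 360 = (c - 4)*(c^4 - 7*c^3 + c^2 + 63*c - 90) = (c - 4)*(c - 2)*(c^3 - 5*c^2 - 9*c + 45) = (c - 5)*(c - 4)*(c - 2)*(c^2 - 9) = (c - 5)*(c - 4)*(c - 2)*(c + 3)*(c - 3)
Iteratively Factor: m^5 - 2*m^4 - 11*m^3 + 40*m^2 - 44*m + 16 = (m - 2)*(m^4 - 11*m^2 + 18*m - 8) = (m - 2)^2*(m^3 + 2*m^2 - 7*m + 4) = (m - 2)^2*(m - 1)*(m^2 + 3*m - 4) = (m - 2)^2*(m - 1)^2*(m + 4)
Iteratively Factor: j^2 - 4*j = (j - 4)*(j)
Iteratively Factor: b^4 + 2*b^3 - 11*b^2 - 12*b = (b + 1)*(b^3 + b^2 - 12*b) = b*(b + 1)*(b^2 + b - 12) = b*(b - 3)*(b + 1)*(b + 4)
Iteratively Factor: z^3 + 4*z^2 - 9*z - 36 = (z - 3)*(z^2 + 7*z + 12) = (z - 3)*(z + 3)*(z + 4)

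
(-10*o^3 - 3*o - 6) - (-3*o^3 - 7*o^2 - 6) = -7*o^3 + 7*o^2 - 3*o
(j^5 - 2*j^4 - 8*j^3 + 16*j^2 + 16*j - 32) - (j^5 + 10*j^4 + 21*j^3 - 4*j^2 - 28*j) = -12*j^4 - 29*j^3 + 20*j^2 + 44*j - 32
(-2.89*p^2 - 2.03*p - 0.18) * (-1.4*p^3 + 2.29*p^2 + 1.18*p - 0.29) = 4.046*p^5 - 3.7761*p^4 - 7.8069*p^3 - 1.9695*p^2 + 0.3763*p + 0.0522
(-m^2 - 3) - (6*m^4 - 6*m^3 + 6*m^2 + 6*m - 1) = -6*m^4 + 6*m^3 - 7*m^2 - 6*m - 2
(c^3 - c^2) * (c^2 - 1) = c^5 - c^4 - c^3 + c^2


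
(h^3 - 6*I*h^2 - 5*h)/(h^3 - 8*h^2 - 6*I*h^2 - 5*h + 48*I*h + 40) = h/(h - 8)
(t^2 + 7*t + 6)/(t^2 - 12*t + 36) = (t^2 + 7*t + 6)/(t^2 - 12*t + 36)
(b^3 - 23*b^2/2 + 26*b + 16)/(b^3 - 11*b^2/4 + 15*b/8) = 4*(2*b^3 - 23*b^2 + 52*b + 32)/(b*(8*b^2 - 22*b + 15))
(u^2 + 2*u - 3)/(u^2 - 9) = (u - 1)/(u - 3)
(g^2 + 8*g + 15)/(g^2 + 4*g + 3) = (g + 5)/(g + 1)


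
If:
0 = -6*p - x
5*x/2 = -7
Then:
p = 7/15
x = -14/5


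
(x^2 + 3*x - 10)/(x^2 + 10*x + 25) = (x - 2)/(x + 5)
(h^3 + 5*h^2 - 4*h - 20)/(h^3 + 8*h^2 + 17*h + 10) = (h - 2)/(h + 1)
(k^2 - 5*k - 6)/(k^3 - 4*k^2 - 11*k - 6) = 1/(k + 1)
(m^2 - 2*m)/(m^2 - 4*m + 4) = m/(m - 2)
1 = 1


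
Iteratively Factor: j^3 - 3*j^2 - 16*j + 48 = (j + 4)*(j^2 - 7*j + 12) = (j - 4)*(j + 4)*(j - 3)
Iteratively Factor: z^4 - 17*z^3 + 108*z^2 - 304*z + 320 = (z - 5)*(z^3 - 12*z^2 + 48*z - 64) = (z - 5)*(z - 4)*(z^2 - 8*z + 16) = (z - 5)*(z - 4)^2*(z - 4)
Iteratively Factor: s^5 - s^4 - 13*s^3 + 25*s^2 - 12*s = (s - 3)*(s^4 + 2*s^3 - 7*s^2 + 4*s) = (s - 3)*(s + 4)*(s^3 - 2*s^2 + s) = s*(s - 3)*(s + 4)*(s^2 - 2*s + 1) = s*(s - 3)*(s - 1)*(s + 4)*(s - 1)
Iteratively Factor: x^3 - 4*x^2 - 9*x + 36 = (x - 3)*(x^2 - x - 12) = (x - 4)*(x - 3)*(x + 3)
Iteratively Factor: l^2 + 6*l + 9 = (l + 3)*(l + 3)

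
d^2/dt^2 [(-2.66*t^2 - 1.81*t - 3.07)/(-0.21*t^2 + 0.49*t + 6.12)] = (0.70707*t^3 + 21.324114*t^2 + 12.061854*t + 197.767094)/(0.009261*t^6 - 0.064827*t^5 - 0.658413*t^4 + 3.660839*t^3 + 19.188036*t^2 - 55.057968*t - 229.220928)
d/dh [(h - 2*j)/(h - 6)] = 2*(j - 3)/(h - 6)^2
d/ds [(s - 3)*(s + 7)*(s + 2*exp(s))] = 2*s^2*exp(s) + 3*s^2 + 12*s*exp(s) + 8*s - 34*exp(s) - 21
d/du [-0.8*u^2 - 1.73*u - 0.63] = -1.6*u - 1.73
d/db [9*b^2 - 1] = 18*b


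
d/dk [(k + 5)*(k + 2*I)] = 2*k + 5 + 2*I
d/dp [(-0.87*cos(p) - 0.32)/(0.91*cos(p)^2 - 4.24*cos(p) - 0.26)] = (-0.7917*cos(p)^2 - 0.5824*cos(p) + 1.1306)*sin(p)/(0.8281*cos(p)^4 - 7.7168*cos(p)^3 + 17.5044*cos(p)^2 + 2.2048*cos(p) + 0.0676)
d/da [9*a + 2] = 9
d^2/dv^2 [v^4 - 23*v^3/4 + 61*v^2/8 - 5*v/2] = 12*v^2 - 69*v/2 + 61/4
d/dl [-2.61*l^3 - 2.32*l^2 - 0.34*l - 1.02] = -7.83*l^2 - 4.64*l - 0.34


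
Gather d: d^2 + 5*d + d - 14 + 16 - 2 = d^2 + 6*d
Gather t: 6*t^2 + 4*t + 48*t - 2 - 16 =6*t^2 + 52*t - 18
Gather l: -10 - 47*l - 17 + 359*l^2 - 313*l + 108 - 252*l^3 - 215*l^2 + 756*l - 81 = -252*l^3 + 144*l^2 + 396*l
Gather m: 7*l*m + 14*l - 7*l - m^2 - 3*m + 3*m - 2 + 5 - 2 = 7*l*m + 7*l - m^2 + 1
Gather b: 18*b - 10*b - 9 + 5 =8*b - 4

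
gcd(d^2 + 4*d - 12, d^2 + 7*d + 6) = d + 6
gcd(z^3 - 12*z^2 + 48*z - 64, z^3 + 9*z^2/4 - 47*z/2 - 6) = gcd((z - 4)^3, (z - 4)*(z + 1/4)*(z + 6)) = z - 4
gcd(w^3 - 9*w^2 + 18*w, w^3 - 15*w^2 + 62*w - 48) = w - 6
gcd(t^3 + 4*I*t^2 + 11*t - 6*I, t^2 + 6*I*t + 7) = t - I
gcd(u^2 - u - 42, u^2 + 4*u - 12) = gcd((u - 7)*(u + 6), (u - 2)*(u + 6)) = u + 6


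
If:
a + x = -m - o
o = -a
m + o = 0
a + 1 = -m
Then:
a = -1/2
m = -1/2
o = 1/2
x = 1/2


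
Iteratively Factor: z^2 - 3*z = (z - 3)*(z)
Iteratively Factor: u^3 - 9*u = (u)*(u^2 - 9) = u*(u + 3)*(u - 3)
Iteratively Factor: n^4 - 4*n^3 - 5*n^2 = (n + 1)*(n^3 - 5*n^2) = n*(n + 1)*(n^2 - 5*n) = n^2*(n + 1)*(n - 5)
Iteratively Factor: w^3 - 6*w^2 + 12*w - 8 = (w - 2)*(w^2 - 4*w + 4) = (w - 2)^2*(w - 2)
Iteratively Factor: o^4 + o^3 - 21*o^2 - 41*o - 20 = (o + 1)*(o^3 - 21*o - 20) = (o + 1)^2*(o^2 - o - 20) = (o + 1)^2*(o + 4)*(o - 5)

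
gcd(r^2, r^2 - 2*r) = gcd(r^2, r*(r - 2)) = r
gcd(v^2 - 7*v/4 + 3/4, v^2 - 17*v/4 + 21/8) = v - 3/4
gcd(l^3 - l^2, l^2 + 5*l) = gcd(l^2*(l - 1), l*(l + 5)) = l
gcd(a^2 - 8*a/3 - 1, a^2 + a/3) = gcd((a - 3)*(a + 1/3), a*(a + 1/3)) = a + 1/3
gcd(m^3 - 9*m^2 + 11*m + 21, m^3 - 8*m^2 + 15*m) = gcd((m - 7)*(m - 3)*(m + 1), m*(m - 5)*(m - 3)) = m - 3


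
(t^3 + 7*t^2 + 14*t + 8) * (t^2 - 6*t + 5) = t^5 + t^4 - 23*t^3 - 41*t^2 + 22*t + 40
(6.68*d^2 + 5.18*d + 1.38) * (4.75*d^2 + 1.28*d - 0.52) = 31.73*d^4 + 33.1554*d^3 + 9.7118*d^2 - 0.9272*d - 0.7176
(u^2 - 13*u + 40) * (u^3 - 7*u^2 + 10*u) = u^5 - 20*u^4 + 141*u^3 - 410*u^2 + 400*u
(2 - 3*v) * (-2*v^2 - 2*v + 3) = 6*v^3 + 2*v^2 - 13*v + 6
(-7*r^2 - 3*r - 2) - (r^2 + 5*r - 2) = -8*r^2 - 8*r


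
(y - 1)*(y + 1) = y^2 - 1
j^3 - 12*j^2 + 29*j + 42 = (j - 7)*(j - 6)*(j + 1)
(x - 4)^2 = x^2 - 8*x + 16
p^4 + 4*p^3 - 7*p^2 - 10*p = p*(p - 2)*(p + 1)*(p + 5)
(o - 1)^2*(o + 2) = o^3 - 3*o + 2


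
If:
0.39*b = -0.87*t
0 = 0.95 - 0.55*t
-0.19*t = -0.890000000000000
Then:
No Solution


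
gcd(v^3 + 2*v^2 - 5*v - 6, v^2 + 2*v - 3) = v + 3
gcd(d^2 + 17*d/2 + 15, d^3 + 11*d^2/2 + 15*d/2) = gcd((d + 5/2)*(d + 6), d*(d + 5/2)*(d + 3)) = d + 5/2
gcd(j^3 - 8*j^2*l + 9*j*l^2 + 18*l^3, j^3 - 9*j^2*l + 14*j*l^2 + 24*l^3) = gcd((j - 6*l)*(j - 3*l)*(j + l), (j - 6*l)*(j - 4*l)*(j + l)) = j^2 - 5*j*l - 6*l^2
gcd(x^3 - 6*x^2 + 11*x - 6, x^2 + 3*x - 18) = x - 3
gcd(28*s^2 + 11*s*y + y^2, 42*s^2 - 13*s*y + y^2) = 1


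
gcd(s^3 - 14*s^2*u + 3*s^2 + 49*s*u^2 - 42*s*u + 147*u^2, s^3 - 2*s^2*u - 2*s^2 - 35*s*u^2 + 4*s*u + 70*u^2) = s - 7*u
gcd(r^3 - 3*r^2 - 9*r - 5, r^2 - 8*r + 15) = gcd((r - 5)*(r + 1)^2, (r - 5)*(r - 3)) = r - 5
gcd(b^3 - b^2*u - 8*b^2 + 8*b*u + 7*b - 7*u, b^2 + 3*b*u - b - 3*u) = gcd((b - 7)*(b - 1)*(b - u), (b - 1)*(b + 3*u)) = b - 1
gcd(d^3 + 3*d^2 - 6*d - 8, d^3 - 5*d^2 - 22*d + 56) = d^2 + 2*d - 8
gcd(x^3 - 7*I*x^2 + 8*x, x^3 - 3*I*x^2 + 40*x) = x^2 - 8*I*x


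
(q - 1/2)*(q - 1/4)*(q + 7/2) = q^3 + 11*q^2/4 - 5*q/2 + 7/16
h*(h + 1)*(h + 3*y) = h^3 + 3*h^2*y + h^2 + 3*h*y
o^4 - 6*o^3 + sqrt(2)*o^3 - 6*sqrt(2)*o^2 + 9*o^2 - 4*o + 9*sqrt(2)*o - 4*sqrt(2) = (o - 4)*(o - 1)^2*(o + sqrt(2))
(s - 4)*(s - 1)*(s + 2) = s^3 - 3*s^2 - 6*s + 8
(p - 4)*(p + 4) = p^2 - 16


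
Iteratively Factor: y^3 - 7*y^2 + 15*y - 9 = (y - 3)*(y^2 - 4*y + 3) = (y - 3)*(y - 1)*(y - 3)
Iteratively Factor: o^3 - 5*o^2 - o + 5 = (o - 5)*(o^2 - 1) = (o - 5)*(o + 1)*(o - 1)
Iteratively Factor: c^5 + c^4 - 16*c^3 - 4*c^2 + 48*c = (c - 2)*(c^4 + 3*c^3 - 10*c^2 - 24*c) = (c - 3)*(c - 2)*(c^3 + 6*c^2 + 8*c) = (c - 3)*(c - 2)*(c + 2)*(c^2 + 4*c) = c*(c - 3)*(c - 2)*(c + 2)*(c + 4)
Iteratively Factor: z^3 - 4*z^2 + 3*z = (z - 1)*(z^2 - 3*z) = z*(z - 1)*(z - 3)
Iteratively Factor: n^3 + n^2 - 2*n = (n)*(n^2 + n - 2) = n*(n + 2)*(n - 1)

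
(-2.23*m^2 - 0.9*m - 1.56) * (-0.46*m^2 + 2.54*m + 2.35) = 1.0258*m^4 - 5.2502*m^3 - 6.8089*m^2 - 6.0774*m - 3.666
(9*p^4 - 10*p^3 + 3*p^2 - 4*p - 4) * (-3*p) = -27*p^5 + 30*p^4 - 9*p^3 + 12*p^2 + 12*p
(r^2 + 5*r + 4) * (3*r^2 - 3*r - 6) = 3*r^4 + 12*r^3 - 9*r^2 - 42*r - 24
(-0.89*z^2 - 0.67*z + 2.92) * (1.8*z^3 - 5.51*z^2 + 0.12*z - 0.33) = -1.602*z^5 + 3.6979*z^4 + 8.8409*z^3 - 15.8759*z^2 + 0.5715*z - 0.9636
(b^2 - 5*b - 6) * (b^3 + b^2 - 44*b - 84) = b^5 - 4*b^4 - 55*b^3 + 130*b^2 + 684*b + 504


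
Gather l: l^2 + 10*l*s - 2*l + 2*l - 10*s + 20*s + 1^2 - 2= l^2 + 10*l*s + 10*s - 1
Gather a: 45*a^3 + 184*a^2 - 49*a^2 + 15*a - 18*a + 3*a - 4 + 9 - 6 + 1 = 45*a^3 + 135*a^2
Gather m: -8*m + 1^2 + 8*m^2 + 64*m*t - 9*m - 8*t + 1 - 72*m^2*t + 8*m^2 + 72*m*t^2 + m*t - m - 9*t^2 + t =m^2*(16 - 72*t) + m*(72*t^2 + 65*t - 18) - 9*t^2 - 7*t + 2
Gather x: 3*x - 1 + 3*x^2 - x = 3*x^2 + 2*x - 1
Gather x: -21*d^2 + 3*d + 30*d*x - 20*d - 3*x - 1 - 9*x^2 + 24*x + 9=-21*d^2 - 17*d - 9*x^2 + x*(30*d + 21) + 8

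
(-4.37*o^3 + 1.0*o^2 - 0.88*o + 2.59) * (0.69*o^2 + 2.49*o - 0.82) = -3.0153*o^5 - 10.1913*o^4 + 5.4662*o^3 - 1.2241*o^2 + 7.1707*o - 2.1238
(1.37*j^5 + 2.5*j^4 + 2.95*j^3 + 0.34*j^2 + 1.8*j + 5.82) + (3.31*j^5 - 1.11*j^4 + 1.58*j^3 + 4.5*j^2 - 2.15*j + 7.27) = 4.68*j^5 + 1.39*j^4 + 4.53*j^3 + 4.84*j^2 - 0.35*j + 13.09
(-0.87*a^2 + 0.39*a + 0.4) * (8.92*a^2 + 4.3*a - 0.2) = -7.7604*a^4 - 0.2622*a^3 + 5.419*a^2 + 1.642*a - 0.08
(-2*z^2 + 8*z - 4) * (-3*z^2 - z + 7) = 6*z^4 - 22*z^3 - 10*z^2 + 60*z - 28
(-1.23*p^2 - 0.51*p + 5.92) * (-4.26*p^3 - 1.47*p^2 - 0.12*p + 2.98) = 5.2398*p^5 + 3.9807*p^4 - 24.3219*p^3 - 12.3066*p^2 - 2.2302*p + 17.6416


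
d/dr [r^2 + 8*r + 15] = 2*r + 8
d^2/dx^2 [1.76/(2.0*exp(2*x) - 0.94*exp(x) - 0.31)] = ((1.6544 - 14.08*exp(x))*(-2.0*exp(2*x) + 0.94*exp(x) + 0.31) - 1.76*(4.0*exp(x) - 0.94)*(8.0*exp(x) - 1.88)*exp(x))*exp(x)/(-2.0*exp(2*x) + 0.94*exp(x) + 0.31)^3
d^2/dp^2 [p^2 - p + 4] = 2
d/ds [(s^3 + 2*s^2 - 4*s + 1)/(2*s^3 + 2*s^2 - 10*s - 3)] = (-2*s^4 - 4*s^3 - 27*s^2 - 16*s + 22)/(4*s^6 + 8*s^5 - 36*s^4 - 52*s^3 + 88*s^2 + 60*s + 9)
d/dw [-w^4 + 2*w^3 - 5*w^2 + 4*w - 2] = -4*w^3 + 6*w^2 - 10*w + 4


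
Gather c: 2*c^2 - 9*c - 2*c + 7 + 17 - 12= 2*c^2 - 11*c + 12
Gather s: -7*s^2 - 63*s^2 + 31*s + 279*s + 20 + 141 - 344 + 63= -70*s^2 + 310*s - 120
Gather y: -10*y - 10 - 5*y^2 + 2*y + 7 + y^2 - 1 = -4*y^2 - 8*y - 4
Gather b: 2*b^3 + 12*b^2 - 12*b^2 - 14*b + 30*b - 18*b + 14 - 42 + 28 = 2*b^3 - 2*b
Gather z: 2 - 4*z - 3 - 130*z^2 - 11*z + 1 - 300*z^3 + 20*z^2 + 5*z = -300*z^3 - 110*z^2 - 10*z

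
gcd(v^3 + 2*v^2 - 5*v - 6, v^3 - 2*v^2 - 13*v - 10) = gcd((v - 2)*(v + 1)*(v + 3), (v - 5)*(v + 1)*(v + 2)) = v + 1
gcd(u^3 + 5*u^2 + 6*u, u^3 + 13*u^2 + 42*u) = u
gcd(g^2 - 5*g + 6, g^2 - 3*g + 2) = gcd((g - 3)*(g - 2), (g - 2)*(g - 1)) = g - 2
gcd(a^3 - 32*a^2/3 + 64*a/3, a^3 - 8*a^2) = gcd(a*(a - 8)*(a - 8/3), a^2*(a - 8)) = a^2 - 8*a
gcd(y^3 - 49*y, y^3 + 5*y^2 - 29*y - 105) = y + 7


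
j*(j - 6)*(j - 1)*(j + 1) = j^4 - 6*j^3 - j^2 + 6*j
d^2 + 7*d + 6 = (d + 1)*(d + 6)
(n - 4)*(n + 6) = n^2 + 2*n - 24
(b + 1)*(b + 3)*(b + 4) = b^3 + 8*b^2 + 19*b + 12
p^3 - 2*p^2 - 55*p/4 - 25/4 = (p - 5)*(p + 1/2)*(p + 5/2)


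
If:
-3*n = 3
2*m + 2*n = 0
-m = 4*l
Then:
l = -1/4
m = 1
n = -1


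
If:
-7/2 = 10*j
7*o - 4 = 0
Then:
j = -7/20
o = 4/7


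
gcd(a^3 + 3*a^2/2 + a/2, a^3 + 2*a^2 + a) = a^2 + a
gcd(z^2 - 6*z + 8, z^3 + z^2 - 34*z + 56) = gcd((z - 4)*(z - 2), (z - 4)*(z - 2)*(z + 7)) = z^2 - 6*z + 8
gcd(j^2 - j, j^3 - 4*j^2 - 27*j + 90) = 1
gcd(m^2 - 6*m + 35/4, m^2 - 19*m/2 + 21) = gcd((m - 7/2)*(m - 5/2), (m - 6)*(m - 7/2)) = m - 7/2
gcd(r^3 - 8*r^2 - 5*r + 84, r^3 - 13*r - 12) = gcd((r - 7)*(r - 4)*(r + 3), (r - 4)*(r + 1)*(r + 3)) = r^2 - r - 12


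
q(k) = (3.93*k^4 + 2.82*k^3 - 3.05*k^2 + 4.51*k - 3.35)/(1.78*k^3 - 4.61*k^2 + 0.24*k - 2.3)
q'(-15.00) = 2.16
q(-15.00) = -26.76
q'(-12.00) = 2.13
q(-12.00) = -20.33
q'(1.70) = -14.81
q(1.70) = -6.52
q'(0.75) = -2.68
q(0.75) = -0.19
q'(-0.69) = 1.20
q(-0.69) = 1.52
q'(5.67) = 0.21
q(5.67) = 25.67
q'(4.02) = -8.10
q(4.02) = 29.52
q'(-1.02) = 1.45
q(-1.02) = 1.07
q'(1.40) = -7.94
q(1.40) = -3.24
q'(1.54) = -10.49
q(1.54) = -4.52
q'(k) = (-5.34*k^2 + 9.22*k - 0.24)*(3.93*k^4 + 2.82*k^3 - 3.05*k^2 + 4.51*k - 3.35)/(1.78*k^3 - 4.61*k^2 + 0.24*k - 2.3)^2 + (15.72*k^3 + 8.46*k^2 - 6.1*k + 4.51)/(1.78*k^3 - 4.61*k^2 + 0.24*k - 2.3)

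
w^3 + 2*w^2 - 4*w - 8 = (w - 2)*(w + 2)^2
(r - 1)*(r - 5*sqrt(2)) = r^2 - 5*sqrt(2)*r - r + 5*sqrt(2)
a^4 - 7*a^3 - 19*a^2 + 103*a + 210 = (a - 7)*(a - 5)*(a + 2)*(a + 3)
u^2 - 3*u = u*(u - 3)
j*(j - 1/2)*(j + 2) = j^3 + 3*j^2/2 - j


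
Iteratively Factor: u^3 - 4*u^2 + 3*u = (u)*(u^2 - 4*u + 3) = u*(u - 1)*(u - 3)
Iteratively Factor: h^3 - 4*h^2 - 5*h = (h)*(h^2 - 4*h - 5) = h*(h - 5)*(h + 1)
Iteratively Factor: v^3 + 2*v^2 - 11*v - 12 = (v - 3)*(v^2 + 5*v + 4) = (v - 3)*(v + 1)*(v + 4)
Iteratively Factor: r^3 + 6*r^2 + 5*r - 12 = (r - 1)*(r^2 + 7*r + 12) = (r - 1)*(r + 3)*(r + 4)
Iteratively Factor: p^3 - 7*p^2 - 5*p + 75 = (p - 5)*(p^2 - 2*p - 15) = (p - 5)*(p + 3)*(p - 5)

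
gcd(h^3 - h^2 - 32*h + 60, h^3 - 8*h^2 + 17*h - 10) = h^2 - 7*h + 10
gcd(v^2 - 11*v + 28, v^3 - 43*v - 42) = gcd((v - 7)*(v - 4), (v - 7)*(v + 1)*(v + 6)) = v - 7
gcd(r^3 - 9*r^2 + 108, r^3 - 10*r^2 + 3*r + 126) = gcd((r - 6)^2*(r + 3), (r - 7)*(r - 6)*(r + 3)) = r^2 - 3*r - 18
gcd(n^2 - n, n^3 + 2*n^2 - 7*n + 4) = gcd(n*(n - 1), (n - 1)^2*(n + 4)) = n - 1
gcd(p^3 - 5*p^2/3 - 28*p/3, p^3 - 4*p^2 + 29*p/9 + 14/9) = 1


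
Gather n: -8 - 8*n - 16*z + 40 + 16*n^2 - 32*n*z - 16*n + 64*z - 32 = 16*n^2 + n*(-32*z - 24) + 48*z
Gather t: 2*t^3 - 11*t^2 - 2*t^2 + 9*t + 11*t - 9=2*t^3 - 13*t^2 + 20*t - 9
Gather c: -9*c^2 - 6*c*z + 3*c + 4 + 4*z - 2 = -9*c^2 + c*(3 - 6*z) + 4*z + 2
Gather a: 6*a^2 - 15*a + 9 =6*a^2 - 15*a + 9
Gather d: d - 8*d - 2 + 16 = 14 - 7*d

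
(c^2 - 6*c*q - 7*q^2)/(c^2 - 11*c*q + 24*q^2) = (c^2 - 6*c*q - 7*q^2)/(c^2 - 11*c*q + 24*q^2)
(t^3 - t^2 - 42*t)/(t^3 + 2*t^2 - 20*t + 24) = t*(t - 7)/(t^2 - 4*t + 4)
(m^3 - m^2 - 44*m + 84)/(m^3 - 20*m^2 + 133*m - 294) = (m^2 + 5*m - 14)/(m^2 - 14*m + 49)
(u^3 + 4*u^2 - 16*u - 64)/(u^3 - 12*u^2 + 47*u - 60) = (u^2 + 8*u + 16)/(u^2 - 8*u + 15)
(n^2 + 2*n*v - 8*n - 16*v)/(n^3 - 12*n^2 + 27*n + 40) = (n + 2*v)/(n^2 - 4*n - 5)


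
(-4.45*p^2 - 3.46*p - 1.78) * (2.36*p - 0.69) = -10.502*p^3 - 5.0951*p^2 - 1.8134*p + 1.2282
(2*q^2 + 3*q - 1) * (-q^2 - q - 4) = -2*q^4 - 5*q^3 - 10*q^2 - 11*q + 4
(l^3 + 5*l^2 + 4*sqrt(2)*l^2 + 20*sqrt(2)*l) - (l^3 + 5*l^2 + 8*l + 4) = 4*sqrt(2)*l^2 - 8*l + 20*sqrt(2)*l - 4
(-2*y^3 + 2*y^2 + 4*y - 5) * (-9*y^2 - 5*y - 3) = 18*y^5 - 8*y^4 - 40*y^3 + 19*y^2 + 13*y + 15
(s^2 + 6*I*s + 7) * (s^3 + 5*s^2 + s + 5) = s^5 + 5*s^4 + 6*I*s^4 + 8*s^3 + 30*I*s^3 + 40*s^2 + 6*I*s^2 + 7*s + 30*I*s + 35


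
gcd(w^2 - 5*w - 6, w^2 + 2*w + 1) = w + 1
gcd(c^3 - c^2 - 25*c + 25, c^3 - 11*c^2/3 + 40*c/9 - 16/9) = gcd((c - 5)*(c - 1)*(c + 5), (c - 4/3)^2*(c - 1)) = c - 1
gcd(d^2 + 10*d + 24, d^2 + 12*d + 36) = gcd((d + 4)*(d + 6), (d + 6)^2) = d + 6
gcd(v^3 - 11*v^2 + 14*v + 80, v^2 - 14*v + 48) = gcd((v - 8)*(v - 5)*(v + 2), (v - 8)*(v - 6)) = v - 8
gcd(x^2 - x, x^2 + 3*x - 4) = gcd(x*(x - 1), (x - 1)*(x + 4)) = x - 1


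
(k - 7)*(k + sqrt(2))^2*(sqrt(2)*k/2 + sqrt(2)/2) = sqrt(2)*k^4/2 - 3*sqrt(2)*k^3 + 2*k^3 - 12*k^2 - 5*sqrt(2)*k^2/2 - 14*k - 6*sqrt(2)*k - 7*sqrt(2)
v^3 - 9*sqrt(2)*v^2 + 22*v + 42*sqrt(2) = (v - 7*sqrt(2))*(v - 3*sqrt(2))*(v + sqrt(2))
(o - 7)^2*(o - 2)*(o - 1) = o^4 - 17*o^3 + 93*o^2 - 175*o + 98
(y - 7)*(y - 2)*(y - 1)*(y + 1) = y^4 - 9*y^3 + 13*y^2 + 9*y - 14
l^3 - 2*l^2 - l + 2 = (l - 2)*(l - 1)*(l + 1)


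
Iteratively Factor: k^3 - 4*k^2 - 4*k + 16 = (k + 2)*(k^2 - 6*k + 8) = (k - 2)*(k + 2)*(k - 4)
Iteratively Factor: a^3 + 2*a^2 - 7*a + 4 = (a + 4)*(a^2 - 2*a + 1) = (a - 1)*(a + 4)*(a - 1)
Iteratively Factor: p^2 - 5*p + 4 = (p - 1)*(p - 4)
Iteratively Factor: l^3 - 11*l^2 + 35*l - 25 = (l - 1)*(l^2 - 10*l + 25) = (l - 5)*(l - 1)*(l - 5)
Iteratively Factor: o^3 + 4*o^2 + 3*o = (o + 1)*(o^2 + 3*o) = (o + 1)*(o + 3)*(o)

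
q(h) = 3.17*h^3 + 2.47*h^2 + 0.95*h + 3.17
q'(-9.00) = 726.80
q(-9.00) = -2116.24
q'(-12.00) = 1311.11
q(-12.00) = -5130.31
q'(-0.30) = 0.32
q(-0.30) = 3.02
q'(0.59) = 7.18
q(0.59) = 5.24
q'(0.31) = 3.40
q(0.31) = 3.80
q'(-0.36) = 0.40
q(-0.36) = 3.00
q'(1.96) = 47.17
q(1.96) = 38.39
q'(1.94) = 46.33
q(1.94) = 37.45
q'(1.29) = 23.15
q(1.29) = 15.31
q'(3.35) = 124.22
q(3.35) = 153.25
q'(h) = 9.51*h^2 + 4.94*h + 0.95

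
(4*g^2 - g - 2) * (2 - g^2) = -4*g^4 + g^3 + 10*g^2 - 2*g - 4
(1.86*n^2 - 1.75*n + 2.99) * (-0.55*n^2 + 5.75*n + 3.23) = -1.023*n^4 + 11.6575*n^3 - 5.6992*n^2 + 11.54*n + 9.6577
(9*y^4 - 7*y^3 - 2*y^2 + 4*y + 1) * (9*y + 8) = 81*y^5 + 9*y^4 - 74*y^3 + 20*y^2 + 41*y + 8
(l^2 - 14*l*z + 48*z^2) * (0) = 0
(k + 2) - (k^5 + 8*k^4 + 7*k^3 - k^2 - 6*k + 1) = -k^5 - 8*k^4 - 7*k^3 + k^2 + 7*k + 1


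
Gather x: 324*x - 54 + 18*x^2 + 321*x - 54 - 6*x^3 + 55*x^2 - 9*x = -6*x^3 + 73*x^2 + 636*x - 108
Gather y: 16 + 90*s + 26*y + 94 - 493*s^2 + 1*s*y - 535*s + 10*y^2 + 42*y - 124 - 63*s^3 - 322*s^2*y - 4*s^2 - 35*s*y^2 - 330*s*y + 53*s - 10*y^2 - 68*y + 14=-63*s^3 - 497*s^2 - 35*s*y^2 - 392*s + y*(-322*s^2 - 329*s)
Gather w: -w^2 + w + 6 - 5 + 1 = -w^2 + w + 2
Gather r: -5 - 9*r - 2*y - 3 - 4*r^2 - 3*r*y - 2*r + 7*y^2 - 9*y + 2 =-4*r^2 + r*(-3*y - 11) + 7*y^2 - 11*y - 6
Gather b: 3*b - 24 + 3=3*b - 21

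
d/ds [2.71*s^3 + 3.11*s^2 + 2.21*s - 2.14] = 8.13*s^2 + 6.22*s + 2.21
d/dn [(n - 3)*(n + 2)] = 2*n - 1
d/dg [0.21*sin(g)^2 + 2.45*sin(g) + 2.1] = (0.42*sin(g) + 2.45)*cos(g)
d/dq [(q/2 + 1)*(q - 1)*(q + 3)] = 3*q^2/2 + 4*q + 1/2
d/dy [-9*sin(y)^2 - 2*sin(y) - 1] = -2*(9*sin(y) + 1)*cos(y)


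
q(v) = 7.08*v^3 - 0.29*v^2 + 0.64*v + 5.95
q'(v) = 21.24*v^2 - 0.58*v + 0.64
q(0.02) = 5.96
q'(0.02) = 0.64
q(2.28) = 89.82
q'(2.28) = 109.73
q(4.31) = 570.17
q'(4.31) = 392.70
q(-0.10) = 5.88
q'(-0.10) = 0.91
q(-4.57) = -678.77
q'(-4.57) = 446.89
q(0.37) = 6.51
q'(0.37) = 3.33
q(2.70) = 144.92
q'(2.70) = 153.91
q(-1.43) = -16.26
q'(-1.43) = 44.90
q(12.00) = 12206.11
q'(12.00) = 3052.24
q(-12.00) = -12277.73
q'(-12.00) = 3066.16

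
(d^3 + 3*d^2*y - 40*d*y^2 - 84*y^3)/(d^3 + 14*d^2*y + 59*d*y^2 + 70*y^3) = (d - 6*y)/(d + 5*y)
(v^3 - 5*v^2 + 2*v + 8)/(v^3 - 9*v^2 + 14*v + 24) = (v - 2)/(v - 6)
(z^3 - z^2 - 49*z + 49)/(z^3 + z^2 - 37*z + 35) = (z - 7)/(z - 5)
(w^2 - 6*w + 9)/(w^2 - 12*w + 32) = (w^2 - 6*w + 9)/(w^2 - 12*w + 32)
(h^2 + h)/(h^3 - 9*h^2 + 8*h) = (h + 1)/(h^2 - 9*h + 8)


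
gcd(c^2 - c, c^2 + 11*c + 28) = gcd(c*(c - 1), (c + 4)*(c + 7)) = 1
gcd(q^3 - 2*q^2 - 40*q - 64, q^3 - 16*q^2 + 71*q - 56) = q - 8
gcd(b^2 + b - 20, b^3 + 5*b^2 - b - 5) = b + 5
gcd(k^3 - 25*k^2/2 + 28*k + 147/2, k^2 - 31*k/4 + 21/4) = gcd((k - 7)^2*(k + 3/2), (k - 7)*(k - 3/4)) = k - 7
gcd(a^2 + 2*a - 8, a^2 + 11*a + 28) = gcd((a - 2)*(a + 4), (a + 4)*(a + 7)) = a + 4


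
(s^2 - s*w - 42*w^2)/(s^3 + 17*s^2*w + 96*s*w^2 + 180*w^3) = (s - 7*w)/(s^2 + 11*s*w + 30*w^2)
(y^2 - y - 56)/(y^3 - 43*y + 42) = (y - 8)/(y^2 - 7*y + 6)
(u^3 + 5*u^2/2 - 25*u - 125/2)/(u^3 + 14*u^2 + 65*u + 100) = (2*u^2 - 5*u - 25)/(2*(u^2 + 9*u + 20))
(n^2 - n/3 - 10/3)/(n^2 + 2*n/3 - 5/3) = (n - 2)/(n - 1)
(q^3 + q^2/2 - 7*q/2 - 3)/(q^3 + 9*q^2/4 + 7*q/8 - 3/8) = 4*(q - 2)/(4*q - 1)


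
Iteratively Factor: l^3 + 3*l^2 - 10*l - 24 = (l - 3)*(l^2 + 6*l + 8) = (l - 3)*(l + 4)*(l + 2)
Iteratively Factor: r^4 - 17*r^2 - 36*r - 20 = (r + 1)*(r^3 - r^2 - 16*r - 20) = (r - 5)*(r + 1)*(r^2 + 4*r + 4) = (r - 5)*(r + 1)*(r + 2)*(r + 2)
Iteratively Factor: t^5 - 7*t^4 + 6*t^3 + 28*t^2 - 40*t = (t + 2)*(t^4 - 9*t^3 + 24*t^2 - 20*t) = (t - 2)*(t + 2)*(t^3 - 7*t^2 + 10*t) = t*(t - 2)*(t + 2)*(t^2 - 7*t + 10) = t*(t - 5)*(t - 2)*(t + 2)*(t - 2)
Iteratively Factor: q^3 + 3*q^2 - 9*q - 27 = (q + 3)*(q^2 - 9) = (q - 3)*(q + 3)*(q + 3)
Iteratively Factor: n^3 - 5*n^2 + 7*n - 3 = (n - 1)*(n^2 - 4*n + 3) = (n - 3)*(n - 1)*(n - 1)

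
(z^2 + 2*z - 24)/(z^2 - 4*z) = (z + 6)/z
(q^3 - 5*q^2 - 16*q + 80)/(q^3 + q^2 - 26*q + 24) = (q^2 - q - 20)/(q^2 + 5*q - 6)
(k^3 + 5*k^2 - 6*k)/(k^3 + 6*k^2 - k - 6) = k/(k + 1)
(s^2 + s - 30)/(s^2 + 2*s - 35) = (s + 6)/(s + 7)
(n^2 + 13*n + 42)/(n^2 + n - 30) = (n + 7)/(n - 5)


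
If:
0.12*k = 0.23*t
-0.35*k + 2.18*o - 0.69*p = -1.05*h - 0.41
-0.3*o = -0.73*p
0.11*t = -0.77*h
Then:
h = -0.142857142857143*t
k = 1.91666666666667*t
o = 0.432828903014543*t - 0.216194741404218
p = 0.177874891649812*t - 0.0888471540017336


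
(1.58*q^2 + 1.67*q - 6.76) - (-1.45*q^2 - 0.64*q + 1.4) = 3.03*q^2 + 2.31*q - 8.16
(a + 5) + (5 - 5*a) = 10 - 4*a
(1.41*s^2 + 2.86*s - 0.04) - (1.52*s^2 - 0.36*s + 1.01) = -0.11*s^2 + 3.22*s - 1.05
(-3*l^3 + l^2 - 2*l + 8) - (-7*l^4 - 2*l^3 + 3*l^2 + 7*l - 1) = 7*l^4 - l^3 - 2*l^2 - 9*l + 9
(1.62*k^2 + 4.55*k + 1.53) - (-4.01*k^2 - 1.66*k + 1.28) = 5.63*k^2 + 6.21*k + 0.25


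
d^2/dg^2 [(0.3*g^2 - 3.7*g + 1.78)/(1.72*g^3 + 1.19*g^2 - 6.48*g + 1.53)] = (1.77504*g^6 - 65.67648*g^5 + 37.814544*g^4 - 41.0897159999998*g^3 + 9.65472000000001*g^2 - 70.0415640000001*g + 71.042112)/(5.088448*g^9 + 10.561488*g^8 - 50.20422*g^7 - 64.315369*g^6 + 207.931104*g^5 + 54.089019*g^4 - 330.807564*g^3 + 201.092949*g^2 - 45.507096*g + 3.581577)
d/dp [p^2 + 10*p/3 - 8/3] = 2*p + 10/3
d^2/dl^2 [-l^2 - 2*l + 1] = -2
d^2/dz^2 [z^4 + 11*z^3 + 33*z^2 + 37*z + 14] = 12*z^2 + 66*z + 66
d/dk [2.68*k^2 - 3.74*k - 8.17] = 5.36*k - 3.74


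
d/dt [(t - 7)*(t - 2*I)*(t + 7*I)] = 3*t^2 + t*(-14 + 10*I) + 14 - 35*I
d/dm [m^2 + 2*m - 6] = 2*m + 2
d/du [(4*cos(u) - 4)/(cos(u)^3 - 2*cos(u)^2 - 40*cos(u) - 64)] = 2*(11*cos(u) - 5*cos(2*u) + cos(3*u) + 203)*sin(u)/((cos(u) - 8)^2*(cos(u) + 2)^2*(cos(u) + 4)^2)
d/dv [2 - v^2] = -2*v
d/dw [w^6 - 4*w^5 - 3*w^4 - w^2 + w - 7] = 6*w^5 - 20*w^4 - 12*w^3 - 2*w + 1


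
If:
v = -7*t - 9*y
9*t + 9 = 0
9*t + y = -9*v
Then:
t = -1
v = 37/40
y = 27/40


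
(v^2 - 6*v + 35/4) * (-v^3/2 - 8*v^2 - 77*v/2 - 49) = -v^5/2 - 5*v^4 + 41*v^3/8 + 112*v^2 - 343*v/8 - 1715/4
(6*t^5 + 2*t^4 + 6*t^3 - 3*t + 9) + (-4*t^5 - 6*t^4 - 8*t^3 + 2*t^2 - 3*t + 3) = 2*t^5 - 4*t^4 - 2*t^3 + 2*t^2 - 6*t + 12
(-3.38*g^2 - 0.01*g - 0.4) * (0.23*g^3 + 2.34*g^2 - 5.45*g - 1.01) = -0.7774*g^5 - 7.9115*g^4 + 18.3056*g^3 + 2.5323*g^2 + 2.1901*g + 0.404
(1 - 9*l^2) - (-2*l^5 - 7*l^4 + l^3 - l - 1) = 2*l^5 + 7*l^4 - l^3 - 9*l^2 + l + 2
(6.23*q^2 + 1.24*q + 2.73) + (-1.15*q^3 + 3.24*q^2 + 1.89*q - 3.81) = -1.15*q^3 + 9.47*q^2 + 3.13*q - 1.08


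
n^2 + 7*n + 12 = (n + 3)*(n + 4)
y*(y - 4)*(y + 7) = y^3 + 3*y^2 - 28*y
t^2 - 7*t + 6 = (t - 6)*(t - 1)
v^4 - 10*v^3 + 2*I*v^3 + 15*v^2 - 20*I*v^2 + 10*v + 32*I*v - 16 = (v - 8)*(v - 2)*(v + I)^2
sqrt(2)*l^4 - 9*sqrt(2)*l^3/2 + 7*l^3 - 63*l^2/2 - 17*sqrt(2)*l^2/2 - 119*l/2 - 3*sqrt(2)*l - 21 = (l - 6)*(l + 1/2)*(l + 7*sqrt(2)/2)*(sqrt(2)*l + sqrt(2))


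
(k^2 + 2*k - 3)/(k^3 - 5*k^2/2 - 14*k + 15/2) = 2*(k - 1)/(2*k^2 - 11*k + 5)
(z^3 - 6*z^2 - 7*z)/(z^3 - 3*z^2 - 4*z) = (z - 7)/(z - 4)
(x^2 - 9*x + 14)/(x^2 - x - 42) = (x - 2)/(x + 6)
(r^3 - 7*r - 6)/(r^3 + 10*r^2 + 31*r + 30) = (r^2 - 2*r - 3)/(r^2 + 8*r + 15)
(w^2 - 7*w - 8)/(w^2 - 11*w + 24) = (w + 1)/(w - 3)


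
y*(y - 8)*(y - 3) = y^3 - 11*y^2 + 24*y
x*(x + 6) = x^2 + 6*x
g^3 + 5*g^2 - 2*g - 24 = (g - 2)*(g + 3)*(g + 4)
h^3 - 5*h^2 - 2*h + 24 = (h - 4)*(h - 3)*(h + 2)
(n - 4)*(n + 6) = n^2 + 2*n - 24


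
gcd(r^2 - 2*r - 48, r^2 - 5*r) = 1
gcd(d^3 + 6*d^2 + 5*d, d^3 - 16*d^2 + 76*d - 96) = 1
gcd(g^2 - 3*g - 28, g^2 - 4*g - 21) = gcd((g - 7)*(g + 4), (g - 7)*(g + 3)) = g - 7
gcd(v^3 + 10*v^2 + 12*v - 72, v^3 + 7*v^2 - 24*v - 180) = v^2 + 12*v + 36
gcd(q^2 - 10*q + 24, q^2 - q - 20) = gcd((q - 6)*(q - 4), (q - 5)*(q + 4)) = 1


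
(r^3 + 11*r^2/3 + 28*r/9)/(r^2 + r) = (9*r^2 + 33*r + 28)/(9*(r + 1))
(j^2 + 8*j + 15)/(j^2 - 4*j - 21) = (j + 5)/(j - 7)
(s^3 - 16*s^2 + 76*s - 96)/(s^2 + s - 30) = (s^3 - 16*s^2 + 76*s - 96)/(s^2 + s - 30)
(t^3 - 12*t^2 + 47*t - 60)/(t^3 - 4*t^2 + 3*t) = (t^2 - 9*t + 20)/(t*(t - 1))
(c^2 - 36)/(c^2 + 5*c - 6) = (c - 6)/(c - 1)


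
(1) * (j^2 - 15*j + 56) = j^2 - 15*j + 56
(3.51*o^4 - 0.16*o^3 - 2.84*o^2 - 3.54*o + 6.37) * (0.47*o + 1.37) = 1.6497*o^5 + 4.7335*o^4 - 1.554*o^3 - 5.5546*o^2 - 1.8559*o + 8.7269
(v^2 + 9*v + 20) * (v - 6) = v^3 + 3*v^2 - 34*v - 120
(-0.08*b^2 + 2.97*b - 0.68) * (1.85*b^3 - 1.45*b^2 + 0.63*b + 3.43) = -0.148*b^5 + 5.6105*b^4 - 5.6149*b^3 + 2.5827*b^2 + 9.7587*b - 2.3324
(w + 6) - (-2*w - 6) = 3*w + 12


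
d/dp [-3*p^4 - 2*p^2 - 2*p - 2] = -12*p^3 - 4*p - 2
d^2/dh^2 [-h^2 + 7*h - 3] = -2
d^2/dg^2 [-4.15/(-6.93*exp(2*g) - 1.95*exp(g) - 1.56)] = (4.15*(13.86*exp(g) + 1.95)*(27.72*exp(g) + 3.9)*exp(g) - (115.038*exp(g) + 8.0925)*(6.93*exp(2*g) + 1.95*exp(g) + 1.56))*exp(g)/(6.93*exp(2*g) + 1.95*exp(g) + 1.56)^3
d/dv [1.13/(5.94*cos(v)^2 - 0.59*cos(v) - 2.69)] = (13.4244*cos(v) - 0.6667)*sin(v)/(-5.94*cos(v)^2 + 0.59*cos(v) + 2.69)^2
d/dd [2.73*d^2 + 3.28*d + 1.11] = 5.46*d + 3.28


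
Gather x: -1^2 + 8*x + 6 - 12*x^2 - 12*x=-12*x^2 - 4*x + 5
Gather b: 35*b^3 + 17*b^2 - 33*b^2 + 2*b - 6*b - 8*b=35*b^3 - 16*b^2 - 12*b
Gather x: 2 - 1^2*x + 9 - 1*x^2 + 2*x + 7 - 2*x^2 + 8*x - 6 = -3*x^2 + 9*x + 12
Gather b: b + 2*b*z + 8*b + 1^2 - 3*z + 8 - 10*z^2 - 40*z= b*(2*z + 9) - 10*z^2 - 43*z + 9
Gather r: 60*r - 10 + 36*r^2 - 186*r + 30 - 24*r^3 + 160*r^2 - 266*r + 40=-24*r^3 + 196*r^2 - 392*r + 60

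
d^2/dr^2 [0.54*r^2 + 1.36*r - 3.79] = 1.08000000000000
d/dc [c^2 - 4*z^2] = 2*c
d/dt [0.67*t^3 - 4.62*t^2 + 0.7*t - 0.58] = 2.01*t^2 - 9.24*t + 0.7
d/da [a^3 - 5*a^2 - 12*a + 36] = 3*a^2 - 10*a - 12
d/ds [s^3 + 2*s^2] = s*(3*s + 4)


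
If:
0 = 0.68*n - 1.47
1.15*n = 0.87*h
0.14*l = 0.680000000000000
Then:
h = 2.86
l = 4.86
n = 2.16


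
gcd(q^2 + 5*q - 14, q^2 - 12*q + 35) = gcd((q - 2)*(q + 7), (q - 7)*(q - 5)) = 1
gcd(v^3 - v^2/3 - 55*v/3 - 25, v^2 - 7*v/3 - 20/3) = v + 5/3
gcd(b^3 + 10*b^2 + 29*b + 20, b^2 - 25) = b + 5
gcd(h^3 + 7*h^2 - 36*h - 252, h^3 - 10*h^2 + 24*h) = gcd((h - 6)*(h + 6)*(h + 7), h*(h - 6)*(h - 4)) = h - 6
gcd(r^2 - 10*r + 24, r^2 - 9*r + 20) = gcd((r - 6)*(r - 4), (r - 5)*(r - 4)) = r - 4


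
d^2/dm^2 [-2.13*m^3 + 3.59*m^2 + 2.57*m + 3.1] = 7.18 - 12.78*m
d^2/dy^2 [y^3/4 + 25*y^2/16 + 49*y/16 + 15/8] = 3*y/2 + 25/8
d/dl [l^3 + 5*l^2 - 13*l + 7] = 3*l^2 + 10*l - 13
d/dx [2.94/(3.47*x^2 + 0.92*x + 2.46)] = (-20.4036*x - 2.7048)/(3.47*x^2 + 0.92*x + 2.46)^2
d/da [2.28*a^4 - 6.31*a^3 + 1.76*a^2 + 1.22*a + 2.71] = 9.12*a^3 - 18.93*a^2 + 3.52*a + 1.22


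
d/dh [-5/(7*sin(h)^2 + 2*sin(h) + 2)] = 10*(7*sin(h) + 1)*cos(h)/(7*sin(h)^2 + 2*sin(h) + 2)^2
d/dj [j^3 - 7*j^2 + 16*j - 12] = 3*j^2 - 14*j + 16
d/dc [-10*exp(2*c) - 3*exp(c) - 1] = (-20*exp(c) - 3)*exp(c)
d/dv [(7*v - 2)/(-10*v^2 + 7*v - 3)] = (70*v^2 - 40*v - 7)/(100*v^4 - 140*v^3 + 109*v^2 - 42*v + 9)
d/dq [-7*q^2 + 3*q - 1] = 3 - 14*q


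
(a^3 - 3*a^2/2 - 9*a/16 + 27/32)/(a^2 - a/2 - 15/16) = (8*a^2 - 18*a + 9)/(2*(4*a - 5))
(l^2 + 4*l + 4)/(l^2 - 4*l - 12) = (l + 2)/(l - 6)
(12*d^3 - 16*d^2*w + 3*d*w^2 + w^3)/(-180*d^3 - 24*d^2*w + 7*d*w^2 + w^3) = (2*d^2 - 3*d*w + w^2)/(-30*d^2 + d*w + w^2)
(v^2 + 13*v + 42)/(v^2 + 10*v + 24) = (v + 7)/(v + 4)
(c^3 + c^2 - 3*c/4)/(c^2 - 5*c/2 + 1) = c*(2*c + 3)/(2*(c - 2))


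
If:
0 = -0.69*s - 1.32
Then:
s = -1.91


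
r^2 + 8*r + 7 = (r + 1)*(r + 7)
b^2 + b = b*(b + 1)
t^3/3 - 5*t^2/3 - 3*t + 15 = (t/3 + 1)*(t - 5)*(t - 3)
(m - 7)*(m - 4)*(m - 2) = m^3 - 13*m^2 + 50*m - 56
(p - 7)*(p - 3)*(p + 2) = p^3 - 8*p^2 + p + 42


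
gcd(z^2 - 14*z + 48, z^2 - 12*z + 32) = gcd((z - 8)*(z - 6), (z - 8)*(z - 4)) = z - 8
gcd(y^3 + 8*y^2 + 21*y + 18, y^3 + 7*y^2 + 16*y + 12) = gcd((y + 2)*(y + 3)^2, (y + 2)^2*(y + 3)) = y^2 + 5*y + 6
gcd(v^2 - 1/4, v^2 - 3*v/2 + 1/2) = v - 1/2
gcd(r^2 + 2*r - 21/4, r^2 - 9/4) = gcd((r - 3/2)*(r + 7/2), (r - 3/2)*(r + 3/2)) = r - 3/2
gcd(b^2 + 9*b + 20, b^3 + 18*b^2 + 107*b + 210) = b + 5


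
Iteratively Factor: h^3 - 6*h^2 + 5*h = (h - 1)*(h^2 - 5*h) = h*(h - 1)*(h - 5)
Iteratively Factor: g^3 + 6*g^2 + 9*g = (g + 3)*(g^2 + 3*g) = g*(g + 3)*(g + 3)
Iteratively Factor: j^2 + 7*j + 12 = (j + 4)*(j + 3)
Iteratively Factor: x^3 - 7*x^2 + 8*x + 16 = (x - 4)*(x^2 - 3*x - 4) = (x - 4)*(x + 1)*(x - 4)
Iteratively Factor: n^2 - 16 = (n - 4)*(n + 4)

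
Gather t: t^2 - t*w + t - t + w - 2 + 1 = t^2 - t*w + w - 1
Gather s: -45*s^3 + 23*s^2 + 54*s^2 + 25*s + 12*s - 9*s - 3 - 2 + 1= -45*s^3 + 77*s^2 + 28*s - 4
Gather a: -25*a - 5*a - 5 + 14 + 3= 12 - 30*a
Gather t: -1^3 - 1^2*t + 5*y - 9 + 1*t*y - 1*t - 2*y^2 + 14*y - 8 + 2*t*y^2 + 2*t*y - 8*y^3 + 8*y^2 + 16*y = t*(2*y^2 + 3*y - 2) - 8*y^3 + 6*y^2 + 35*y - 18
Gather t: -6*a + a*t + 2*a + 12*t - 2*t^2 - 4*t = -4*a - 2*t^2 + t*(a + 8)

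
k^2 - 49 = (k - 7)*(k + 7)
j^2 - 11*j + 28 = (j - 7)*(j - 4)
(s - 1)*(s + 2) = s^2 + s - 2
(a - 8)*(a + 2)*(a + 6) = a^3 - 52*a - 96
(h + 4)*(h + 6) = h^2 + 10*h + 24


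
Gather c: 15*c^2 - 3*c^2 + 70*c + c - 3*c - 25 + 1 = 12*c^2 + 68*c - 24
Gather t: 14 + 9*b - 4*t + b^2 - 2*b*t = b^2 + 9*b + t*(-2*b - 4) + 14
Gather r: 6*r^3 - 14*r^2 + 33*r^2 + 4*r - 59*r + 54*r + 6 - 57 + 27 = 6*r^3 + 19*r^2 - r - 24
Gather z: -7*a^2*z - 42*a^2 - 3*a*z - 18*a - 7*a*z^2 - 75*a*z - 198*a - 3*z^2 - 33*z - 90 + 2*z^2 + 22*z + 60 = -42*a^2 - 216*a + z^2*(-7*a - 1) + z*(-7*a^2 - 78*a - 11) - 30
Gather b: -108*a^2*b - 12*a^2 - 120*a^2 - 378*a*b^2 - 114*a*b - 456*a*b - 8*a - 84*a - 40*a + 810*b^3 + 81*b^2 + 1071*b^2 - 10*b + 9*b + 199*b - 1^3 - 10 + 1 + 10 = -132*a^2 - 132*a + 810*b^3 + b^2*(1152 - 378*a) + b*(-108*a^2 - 570*a + 198)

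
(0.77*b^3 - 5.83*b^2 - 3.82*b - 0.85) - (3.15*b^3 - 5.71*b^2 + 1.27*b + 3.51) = -2.38*b^3 - 0.12*b^2 - 5.09*b - 4.36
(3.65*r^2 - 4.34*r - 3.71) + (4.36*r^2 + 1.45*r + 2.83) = 8.01*r^2 - 2.89*r - 0.88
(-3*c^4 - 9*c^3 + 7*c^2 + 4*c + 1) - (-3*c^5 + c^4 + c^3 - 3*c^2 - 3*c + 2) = 3*c^5 - 4*c^4 - 10*c^3 + 10*c^2 + 7*c - 1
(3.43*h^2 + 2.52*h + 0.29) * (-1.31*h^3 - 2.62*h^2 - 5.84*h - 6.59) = -4.4933*h^5 - 12.2878*h^4 - 27.0135*h^3 - 38.0803*h^2 - 18.3004*h - 1.9111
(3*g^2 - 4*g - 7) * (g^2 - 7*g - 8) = 3*g^4 - 25*g^3 - 3*g^2 + 81*g + 56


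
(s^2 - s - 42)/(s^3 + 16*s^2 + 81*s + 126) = (s - 7)/(s^2 + 10*s + 21)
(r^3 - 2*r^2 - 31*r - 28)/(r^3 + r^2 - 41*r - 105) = (r^2 + 5*r + 4)/(r^2 + 8*r + 15)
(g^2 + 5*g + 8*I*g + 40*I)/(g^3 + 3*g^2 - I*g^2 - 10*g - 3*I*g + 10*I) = (g + 8*I)/(g^2 - g*(2 + I) + 2*I)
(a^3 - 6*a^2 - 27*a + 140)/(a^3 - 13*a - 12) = (a^2 - 2*a - 35)/(a^2 + 4*a + 3)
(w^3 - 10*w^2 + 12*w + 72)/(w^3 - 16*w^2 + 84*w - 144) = (w + 2)/(w - 4)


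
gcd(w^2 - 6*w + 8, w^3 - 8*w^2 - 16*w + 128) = w - 4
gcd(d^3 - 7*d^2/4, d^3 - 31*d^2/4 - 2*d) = d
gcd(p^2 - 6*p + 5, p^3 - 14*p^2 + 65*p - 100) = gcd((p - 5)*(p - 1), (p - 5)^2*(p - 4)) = p - 5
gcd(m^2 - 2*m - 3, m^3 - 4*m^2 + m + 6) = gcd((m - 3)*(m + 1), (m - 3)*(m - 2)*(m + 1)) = m^2 - 2*m - 3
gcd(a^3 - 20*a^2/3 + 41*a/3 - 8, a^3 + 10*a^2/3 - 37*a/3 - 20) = a - 3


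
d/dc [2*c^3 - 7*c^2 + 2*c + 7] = 6*c^2 - 14*c + 2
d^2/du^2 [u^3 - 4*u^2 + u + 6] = 6*u - 8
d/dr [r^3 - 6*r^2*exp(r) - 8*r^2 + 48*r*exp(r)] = -6*r^2*exp(r) + 3*r^2 + 36*r*exp(r) - 16*r + 48*exp(r)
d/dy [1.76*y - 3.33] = 1.76000000000000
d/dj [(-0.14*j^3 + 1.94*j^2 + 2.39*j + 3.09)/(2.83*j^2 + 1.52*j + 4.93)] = (-0.3962*j^4 - 0.425600000000001*j^3 - 5.8855*j^2 + 1.639*j + 7.0859)/(8.0089*j^4 + 8.6032*j^3 + 30.2142*j^2 + 14.9872*j + 24.3049)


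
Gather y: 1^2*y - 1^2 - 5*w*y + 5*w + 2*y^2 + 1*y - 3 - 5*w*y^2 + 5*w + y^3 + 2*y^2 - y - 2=10*w + y^3 + y^2*(4 - 5*w) + y*(1 - 5*w) - 6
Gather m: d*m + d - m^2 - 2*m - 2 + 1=d - m^2 + m*(d - 2) - 1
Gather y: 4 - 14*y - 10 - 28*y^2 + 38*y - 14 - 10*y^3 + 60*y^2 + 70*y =-10*y^3 + 32*y^2 + 94*y - 20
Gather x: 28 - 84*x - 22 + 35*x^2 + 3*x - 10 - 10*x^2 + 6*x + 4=25*x^2 - 75*x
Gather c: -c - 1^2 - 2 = -c - 3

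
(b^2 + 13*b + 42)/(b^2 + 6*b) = (b + 7)/b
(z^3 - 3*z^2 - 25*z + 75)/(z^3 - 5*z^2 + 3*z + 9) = (z^2 - 25)/(z^2 - 2*z - 3)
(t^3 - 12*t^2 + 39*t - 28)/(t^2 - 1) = (t^2 - 11*t + 28)/(t + 1)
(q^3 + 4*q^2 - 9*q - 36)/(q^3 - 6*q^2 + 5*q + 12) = (q^2 + 7*q + 12)/(q^2 - 3*q - 4)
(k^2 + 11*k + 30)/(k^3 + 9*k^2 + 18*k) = (k + 5)/(k*(k + 3))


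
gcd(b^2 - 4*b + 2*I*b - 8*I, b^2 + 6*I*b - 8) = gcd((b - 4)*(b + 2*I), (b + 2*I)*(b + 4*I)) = b + 2*I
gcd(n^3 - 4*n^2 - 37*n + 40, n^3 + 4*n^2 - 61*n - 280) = n^2 - 3*n - 40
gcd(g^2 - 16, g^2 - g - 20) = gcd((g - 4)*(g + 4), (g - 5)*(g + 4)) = g + 4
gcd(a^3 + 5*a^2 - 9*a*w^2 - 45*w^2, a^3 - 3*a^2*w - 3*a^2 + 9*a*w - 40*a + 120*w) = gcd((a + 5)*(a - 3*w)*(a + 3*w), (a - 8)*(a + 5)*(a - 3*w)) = -a^2 + 3*a*w - 5*a + 15*w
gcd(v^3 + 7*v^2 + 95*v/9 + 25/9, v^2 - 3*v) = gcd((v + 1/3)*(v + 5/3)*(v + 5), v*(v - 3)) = 1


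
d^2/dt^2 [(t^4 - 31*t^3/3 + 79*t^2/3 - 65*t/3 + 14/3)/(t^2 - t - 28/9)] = 6*(243*t^6 - 729*t^5 - 1539*t^4 - 3141*t^3 + 53802*t^2 - 125454*t + 82978)/(729*t^6 - 2187*t^5 - 4617*t^4 + 12879*t^3 + 14364*t^2 - 21168*t - 21952)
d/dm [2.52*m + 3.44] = 2.52000000000000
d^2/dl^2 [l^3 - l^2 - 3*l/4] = 6*l - 2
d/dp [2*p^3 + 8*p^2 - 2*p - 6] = 6*p^2 + 16*p - 2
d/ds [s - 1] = 1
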